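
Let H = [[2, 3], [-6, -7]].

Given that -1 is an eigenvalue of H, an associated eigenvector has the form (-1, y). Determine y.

We need (H + 1I)v = 0.
H + 1I = [[3, 3], [-6, -6]].
Row 1: (3)·-1 + (3)·y = 0
Row 2: (-6)·-1 + (-6)·y = 0
Solving gives y = 1.
Check: H·(-1, 1) = (1, -1) = -1·(-1, 1).

1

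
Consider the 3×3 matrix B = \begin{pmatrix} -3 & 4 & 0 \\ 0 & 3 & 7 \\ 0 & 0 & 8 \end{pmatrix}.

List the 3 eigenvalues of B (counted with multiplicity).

-3, 3, 8

B is upper triangular, so its eigenvalues are the diagonal entries.
Diagonal: -3, 3, 8.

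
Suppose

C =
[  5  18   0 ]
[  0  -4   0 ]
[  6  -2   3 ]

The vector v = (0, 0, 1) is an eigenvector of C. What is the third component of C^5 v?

243

First find the eigenvalue: Cv = (0, 0, 3) = 3·(0, 0, 1), so λ = 3.
Then C^5 v = λ^5·v = 3^5·(0, 0, 1) = 243·(0, 0, 1) = (0, 0, 243).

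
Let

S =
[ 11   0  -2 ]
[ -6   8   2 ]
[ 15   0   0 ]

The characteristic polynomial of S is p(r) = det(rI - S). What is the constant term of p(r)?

p(r) = r^3 - 19r^2 + 118r - 240.
The constant term is -240.

-240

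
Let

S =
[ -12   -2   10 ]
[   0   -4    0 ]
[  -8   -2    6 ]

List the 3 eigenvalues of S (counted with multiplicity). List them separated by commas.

The characteristic polynomial is p(r) = det(rI - S).
Cofactor expansion gives p(r) = r^3 + 10r^2 + 32r + 32.
Since p(-4) = 0, r = -4 is a root.
Factor out (r + 4): p(r) = (r + 4)·(r^2 + 6r + 8).
The quadratic factors as (r + 4)·(r + 2).
Eigenvalues: -4, -4, -2.

-4, -4, -2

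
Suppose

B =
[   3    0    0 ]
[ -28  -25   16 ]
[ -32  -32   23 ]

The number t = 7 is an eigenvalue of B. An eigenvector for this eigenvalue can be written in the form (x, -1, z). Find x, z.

We need (B - 7I)v = 0.
B - 7I = [[-4, 0, 0], [-28, -32, 16], [-32, -32, 16]].
Row 1: (-4)·x + (0)·-1 + (0)·z = 0
Row 2: (-28)·x + (-32)·-1 + (16)·z = 0
Row 3: (-32)·x + (-32)·-1 + (16)·z = 0
Solving gives x = 0, z = -2.
Check: B·(0, -1, -2) = (0, -7, -14) = 7·(0, -1, -2).

0, -2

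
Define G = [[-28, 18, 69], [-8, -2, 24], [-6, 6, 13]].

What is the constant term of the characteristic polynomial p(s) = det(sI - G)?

p(0) = det(0·I − G) = det(−G) = (−1)^3·det(G).
det(G) = -100, so p(0) = 100.

100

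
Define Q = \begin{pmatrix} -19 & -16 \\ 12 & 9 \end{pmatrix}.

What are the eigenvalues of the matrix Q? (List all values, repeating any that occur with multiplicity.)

det(Q - sI) = (-19 - s)(9 - s) - (-16)·(12) = s^2 + 10s + 21.
This factors as (s + 7)·(s + 3) = 0.
Eigenvalues: -7, -3.

-7, -3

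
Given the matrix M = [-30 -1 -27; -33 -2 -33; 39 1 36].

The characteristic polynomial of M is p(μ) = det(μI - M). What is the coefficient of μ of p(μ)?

-39

p(μ) = μ^3 - 4μ^2 - 39μ - 54.
The coefficient of μ is -39.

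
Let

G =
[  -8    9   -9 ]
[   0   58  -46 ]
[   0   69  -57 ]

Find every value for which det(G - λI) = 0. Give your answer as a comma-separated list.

Compute the characteristic polynomial p(λ) = det(λI - G).
Expanding the 3×3 determinant: p(λ) = λ^3 + 7λ^2 - 140λ - 1056.
Rational-root test: λ = -8 gives p(-8) = 0.
Dividing by (λ + 8) leaves λ^2 - λ - 132.
The quadratic factors as (λ + 11)·(λ - 12).
Eigenvalues: -11, -8, 12.

-11, -8, 12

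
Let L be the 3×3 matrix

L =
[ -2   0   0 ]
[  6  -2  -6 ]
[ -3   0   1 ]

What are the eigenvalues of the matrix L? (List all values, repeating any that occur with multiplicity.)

Compute the characteristic polynomial p(t) = det(tI - L).
Expanding along the first row, p(t) = t^3 + 3t^2 - 4.
Try t = 1: p(1) = 0, so 1 is a root.
Factor out (t - 1): p(t) = (t - 1)·(t^2 + 4t + 4).
The quadratic factor is (t + 2)^2.
Eigenvalues: -2, -2, 1.

-2, -2, 1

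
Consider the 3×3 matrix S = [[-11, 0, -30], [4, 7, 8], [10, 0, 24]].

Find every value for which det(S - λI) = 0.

Compute the characteristic polynomial p(r) = det(rI - S).
Cofactor expansion gives p(r) = r^3 - 20r^2 + 127r - 252.
Try r = 4: p(4) = 0, so 4 is a root.
Factor out (r - 4): p(r) = (r - 4)·(r^2 - 16r + 63).
The quadratic factors as (r - 7)·(r - 9).
Eigenvalues: 4, 7, 9.

4, 7, 9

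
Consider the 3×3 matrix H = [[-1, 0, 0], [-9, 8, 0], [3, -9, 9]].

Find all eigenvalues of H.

-1, 8, 9

H is lower triangular, so its eigenvalues are the diagonal entries.
Diagonal: -1, 8, 9.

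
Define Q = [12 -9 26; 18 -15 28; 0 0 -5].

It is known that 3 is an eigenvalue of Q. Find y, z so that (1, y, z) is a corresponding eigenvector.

We need (Q - 3I)v = 0.
Q - 3I = [[9, -9, 26], [18, -18, 28], [0, 0, -8]].
Row 1: (9)·1 + (-9)·y + (26)·z = 0
Row 2: (18)·1 + (-18)·y + (28)·z = 0
Row 3: (0)·1 + (0)·y + (-8)·z = 0
Solving gives y = 1, z = 0.
Check: Q·(1, 1, 0) = (3, 3, 0) = 3·(1, 1, 0).

1, 0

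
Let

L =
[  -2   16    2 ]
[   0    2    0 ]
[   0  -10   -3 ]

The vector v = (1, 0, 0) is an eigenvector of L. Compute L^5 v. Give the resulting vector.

First find the eigenvalue: Lv = (-2, 0, 0) = -2·(1, 0, 0), so λ = -2.
Then L^5 v = λ^5·v = (-2)^5·(1, 0, 0) = -32·(1, 0, 0) = (-32, 0, 0).

(-32, 0, 0)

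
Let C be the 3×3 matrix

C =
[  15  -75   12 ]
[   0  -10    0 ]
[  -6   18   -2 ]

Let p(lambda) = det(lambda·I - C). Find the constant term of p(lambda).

p(lambda) = lambda^3 - 3·lambda^2 - 88·lambda + 420.
The constant term is 420.

420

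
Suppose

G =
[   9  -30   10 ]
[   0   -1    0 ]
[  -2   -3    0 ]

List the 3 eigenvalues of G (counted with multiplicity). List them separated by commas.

-1, 4, 5

Compute the characteristic polynomial p(μ) = det(μI - G).
Expanding along the first row, p(μ) = μ^3 - 8μ^2 + 11μ + 20.
Try μ = 4: p(4) = 0, so 4 is a root.
Factor out (μ - 4): p(μ) = (μ - 4)·(μ^2 - 4μ - 5).
The quadratic factors as (μ + 1)·(μ - 5).
Eigenvalues: -1, 4, 5.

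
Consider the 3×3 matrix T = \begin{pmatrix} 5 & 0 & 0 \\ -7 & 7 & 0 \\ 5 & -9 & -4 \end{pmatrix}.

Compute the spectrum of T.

T is lower triangular, so its eigenvalues are the diagonal entries.
Diagonal: 5, 7, -4.

-4, 5, 7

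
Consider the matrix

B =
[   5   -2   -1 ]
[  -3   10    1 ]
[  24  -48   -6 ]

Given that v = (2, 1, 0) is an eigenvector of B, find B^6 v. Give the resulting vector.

(8192, 4096, 0)

First find the eigenvalue: Bv = (8, 4, 0) = 4·(2, 1, 0), so λ = 4.
Then B^6 v = λ^6·v = 4^6·(2, 1, 0) = 4096·(2, 1, 0) = (8192, 4096, 0).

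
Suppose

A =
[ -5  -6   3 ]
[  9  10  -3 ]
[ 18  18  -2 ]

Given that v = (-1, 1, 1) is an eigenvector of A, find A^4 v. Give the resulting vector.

First find the eigenvalue: Av = (2, -2, -2) = -2·(-1, 1, 1), so λ = -2.
Then A^4 v = λ^4·v = (-2)^4·(-1, 1, 1) = 16·(-1, 1, 1) = (-16, 16, 16).

(-16, 16, 16)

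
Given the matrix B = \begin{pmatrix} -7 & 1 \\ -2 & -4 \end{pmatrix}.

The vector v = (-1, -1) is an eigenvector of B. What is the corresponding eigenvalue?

-6

Compute Bv: B·(-1, -1) = (6, 6).
Since Bv = λv, compare component 1: 6 = λ·-1, so λ = -6.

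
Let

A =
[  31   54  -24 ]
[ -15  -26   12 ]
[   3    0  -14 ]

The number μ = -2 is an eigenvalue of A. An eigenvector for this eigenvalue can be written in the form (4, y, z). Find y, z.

We need (A + 2I)v = 0.
A + 2I = [[33, 54, -24], [-15, -24, 12], [3, 0, -12]].
Row 1: (33)·4 + (54)·y + (-24)·z = 0
Row 2: (-15)·4 + (-24)·y + (12)·z = 0
Row 3: (3)·4 + (0)·y + (-12)·z = 0
Solving gives y = -2, z = 1.
Check: A·(4, -2, 1) = (-8, 4, -2) = -2·(4, -2, 1).

-2, 1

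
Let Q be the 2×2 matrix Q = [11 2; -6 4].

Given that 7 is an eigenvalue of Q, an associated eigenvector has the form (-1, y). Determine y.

We need (Q - 7I)v = 0.
Q - 7I = [[4, 2], [-6, -3]].
Row 1: (4)·-1 + (2)·y = 0
Row 2: (-6)·-1 + (-3)·y = 0
Solving gives y = 2.
Check: Q·(-1, 2) = (-7, 14) = 7·(-1, 2).

2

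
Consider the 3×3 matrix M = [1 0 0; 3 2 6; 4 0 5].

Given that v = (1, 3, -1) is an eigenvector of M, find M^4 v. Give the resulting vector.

First find the eigenvalue: Mv = (1, 3, -1) = 1·(1, 3, -1), so λ = 1.
Then M^4 v = λ^4·v = 1^4·(1, 3, -1) = 1·(1, 3, -1) = (1, 3, -1).

(1, 3, -1)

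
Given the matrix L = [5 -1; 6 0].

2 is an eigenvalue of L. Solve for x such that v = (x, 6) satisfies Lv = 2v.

We need (L - 2I)v = 0.
L - 2I = [[3, -1], [6, -2]].
Row 1: (3)·x + (-1)·6 = 0
Row 2: (6)·x + (-2)·6 = 0
Solving gives x = 2.
Check: L·(2, 6) = (4, 12) = 2·(2, 6).

2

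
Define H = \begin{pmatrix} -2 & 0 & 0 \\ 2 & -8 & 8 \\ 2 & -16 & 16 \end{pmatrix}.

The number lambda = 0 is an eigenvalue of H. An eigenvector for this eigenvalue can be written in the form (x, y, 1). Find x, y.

We need (H)v = 0.
H = [[-2, 0, 0], [2, -8, 8], [2, -16, 16]].
Row 1: (-2)·x + (0)·y + (0)·1 = 0
Row 2: (2)·x + (-8)·y + (8)·1 = 0
Row 3: (2)·x + (-16)·y + (16)·1 = 0
Solving gives x = 0, y = 1.
Check: H·(0, 1, 1) = (0, 0, 0) = 0·(0, 1, 1).

0, 1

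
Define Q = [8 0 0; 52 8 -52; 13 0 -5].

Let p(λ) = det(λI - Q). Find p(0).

p(0) = det(0·I − Q) = det(−Q) = (−1)^3·det(Q).
det(Q) = -320, so p(0) = 320.

320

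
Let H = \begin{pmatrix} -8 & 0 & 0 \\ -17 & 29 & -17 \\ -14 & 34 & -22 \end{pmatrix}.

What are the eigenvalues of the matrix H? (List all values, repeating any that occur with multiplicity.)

Compute the characteristic polynomial p(s) = det(sI - H).
Expanding along the first row, p(s) = s^3 + s^2 - 116s - 480.
Try s = -5: p(-5) = 0, so -5 is a root.
Factor out (s + 5): p(s) = (s + 5)·(s^2 - 4s - 96).
The quadratic factors as (s + 8)·(s - 12).
Eigenvalues: -8, -5, 12.

-8, -5, 12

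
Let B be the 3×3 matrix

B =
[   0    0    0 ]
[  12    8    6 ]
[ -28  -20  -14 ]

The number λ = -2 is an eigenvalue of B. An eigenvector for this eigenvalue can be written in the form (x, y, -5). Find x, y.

We need (B + 2I)v = 0.
B + 2I = [[2, 0, 0], [12, 10, 6], [-28, -20, -12]].
Row 1: (2)·x + (0)·y + (0)·-5 = 0
Row 2: (12)·x + (10)·y + (6)·-5 = 0
Row 3: (-28)·x + (-20)·y + (-12)·-5 = 0
Solving gives x = 0, y = 3.
Check: B·(0, 3, -5) = (0, -6, 10) = -2·(0, 3, -5).

0, 3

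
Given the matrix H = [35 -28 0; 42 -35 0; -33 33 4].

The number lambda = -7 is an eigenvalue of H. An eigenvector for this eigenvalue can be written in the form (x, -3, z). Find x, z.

We need (H + 7I)v = 0.
H + 7I = [[42, -28, 0], [42, -28, 0], [-33, 33, 11]].
Row 1: (42)·x + (-28)·-3 + (0)·z = 0
Row 2: (42)·x + (-28)·-3 + (0)·z = 0
Row 3: (-33)·x + (33)·-3 + (11)·z = 0
Solving gives x = -2, z = 3.
Check: H·(-2, -3, 3) = (14, 21, -21) = -7·(-2, -3, 3).

-2, 3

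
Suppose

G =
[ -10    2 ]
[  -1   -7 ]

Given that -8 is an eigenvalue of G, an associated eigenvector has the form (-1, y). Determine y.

We need (G + 8I)v = 0.
G + 8I = [[-2, 2], [-1, 1]].
Row 1: (-2)·-1 + (2)·y = 0
Row 2: (-1)·-1 + (1)·y = 0
Solving gives y = -1.
Check: G·(-1, -1) = (8, 8) = -8·(-1, -1).

-1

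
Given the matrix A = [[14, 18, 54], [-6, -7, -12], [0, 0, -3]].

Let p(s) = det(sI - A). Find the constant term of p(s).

30

p(s) = s^3 - 4s^2 - 11s + 30.
The constant term is 30.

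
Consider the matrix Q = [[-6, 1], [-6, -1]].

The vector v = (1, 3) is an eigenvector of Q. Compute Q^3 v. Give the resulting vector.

First find the eigenvalue: Qv = (-3, -9) = -3·(1, 3), so λ = -3.
Then Q^3 v = λ^3·v = (-3)^3·(1, 3) = -27·(1, 3) = (-27, -81).

(-27, -81)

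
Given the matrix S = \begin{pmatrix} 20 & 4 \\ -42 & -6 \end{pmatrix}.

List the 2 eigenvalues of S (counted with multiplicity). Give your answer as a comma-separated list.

det(S - lambda·I) = (20 - lambda)(-6 - lambda) - (4)·(-42) = lambda^2 - 14·lambda + 48.
This factors as (lambda - 6)·(lambda - 8) = 0.
Eigenvalues: 6, 8.

6, 8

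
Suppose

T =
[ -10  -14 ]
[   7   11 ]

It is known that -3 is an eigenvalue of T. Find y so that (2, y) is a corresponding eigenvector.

We need (T + 3I)v = 0.
T + 3I = [[-7, -14], [7, 14]].
Row 1: (-7)·2 + (-14)·y = 0
Row 2: (7)·2 + (14)·y = 0
Solving gives y = -1.
Check: T·(2, -1) = (-6, 3) = -3·(2, -1).

-1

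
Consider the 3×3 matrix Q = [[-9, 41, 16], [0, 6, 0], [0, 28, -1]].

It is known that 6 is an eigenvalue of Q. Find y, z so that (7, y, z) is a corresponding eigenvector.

We need (Q - 6I)v = 0.
Q - 6I = [[-15, 41, 16], [0, 0, 0], [0, 28, -7]].
Row 1: (-15)·7 + (41)·y + (16)·z = 0
Row 2: (0)·7 + (0)·y + (0)·z = 0
Row 3: (0)·7 + (28)·y + (-7)·z = 0
Solving gives y = 1, z = 4.
Check: Q·(7, 1, 4) = (42, 6, 24) = 6·(7, 1, 4).

1, 4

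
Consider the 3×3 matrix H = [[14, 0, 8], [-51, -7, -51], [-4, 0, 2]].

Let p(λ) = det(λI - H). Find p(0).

420

p(0) = det(0·I − H) = det(−H) = (−1)^3·det(H).
det(H) = -420, so p(0) = 420.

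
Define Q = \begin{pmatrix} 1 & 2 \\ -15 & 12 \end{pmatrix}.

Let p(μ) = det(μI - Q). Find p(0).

p(0) = det(0·I − Q) = det(−Q) = (−1)^2·det(Q).
det(Q) = 42, so p(0) = 42.

42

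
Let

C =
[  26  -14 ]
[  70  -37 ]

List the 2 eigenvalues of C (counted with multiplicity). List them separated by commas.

det(C - λI) = (26 - λ)(-37 - λ) - (-14)·(70) = λ^2 + 11λ + 18.
This factors as (λ + 9)·(λ + 2) = 0.
Eigenvalues: -9, -2.

-9, -2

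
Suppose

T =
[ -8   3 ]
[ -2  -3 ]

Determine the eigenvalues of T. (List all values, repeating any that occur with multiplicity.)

-6, -5

det(T - lambda·I) = (-8 - lambda)(-3 - lambda) - (3)·(-2) = lambda^2 + 11·lambda + 30.
This factors as (lambda + 6)·(lambda + 5) = 0.
Eigenvalues: -6, -5.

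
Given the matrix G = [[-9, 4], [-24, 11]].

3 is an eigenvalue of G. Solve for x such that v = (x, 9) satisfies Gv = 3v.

We need (G - 3I)v = 0.
G - 3I = [[-12, 4], [-24, 8]].
Row 1: (-12)·x + (4)·9 = 0
Row 2: (-24)·x + (8)·9 = 0
Solving gives x = 3.
Check: G·(3, 9) = (9, 27) = 3·(3, 9).

3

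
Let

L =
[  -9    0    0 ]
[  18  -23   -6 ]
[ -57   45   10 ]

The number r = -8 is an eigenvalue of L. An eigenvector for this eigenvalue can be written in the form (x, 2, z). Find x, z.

We need (L + 8I)v = 0.
L + 8I = [[-1, 0, 0], [18, -15, -6], [-57, 45, 18]].
Row 1: (-1)·x + (0)·2 + (0)·z = 0
Row 2: (18)·x + (-15)·2 + (-6)·z = 0
Row 3: (-57)·x + (45)·2 + (18)·z = 0
Solving gives x = 0, z = -5.
Check: L·(0, 2, -5) = (0, -16, 40) = -8·(0, 2, -5).

0, -5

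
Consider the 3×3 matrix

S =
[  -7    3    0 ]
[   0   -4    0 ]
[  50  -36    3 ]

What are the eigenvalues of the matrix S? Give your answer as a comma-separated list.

-7, -4, 3

Compute the characteristic polynomial p(t) = det(tI - S).
Expanding the 3×3 determinant: p(t) = t^3 + 8t^2 - 5t - 84.
Since p(3) = 0, t = 3 is a root.
Factor out (t - 3): p(t) = (t - 3)·(t^2 + 11t + 28).
The quadratic factors as (t + 7)·(t + 4).
Eigenvalues: -7, -4, 3.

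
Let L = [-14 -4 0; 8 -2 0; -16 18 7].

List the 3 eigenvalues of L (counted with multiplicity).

-10, -6, 7

The characteristic polynomial is p(λ) = det(λI - L).
Expanding along the first row, p(λ) = λ^3 + 9λ^2 - 52λ - 420.
Since p(-6) = 0, λ = -6 is a root.
Factor out (λ + 6): p(λ) = (λ + 6)·(λ^2 + 3λ - 70).
The quadratic factors as (λ + 10)·(λ - 7).
Eigenvalues: -10, -6, 7.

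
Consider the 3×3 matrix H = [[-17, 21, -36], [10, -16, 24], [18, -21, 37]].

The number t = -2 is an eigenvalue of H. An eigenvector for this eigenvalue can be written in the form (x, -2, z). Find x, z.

We need (H + 2I)v = 0.
H + 2I = [[-15, 21, -36], [10, -14, 24], [18, -21, 39]].
Row 1: (-15)·x + (21)·-2 + (-36)·z = 0
Row 2: (10)·x + (-14)·-2 + (24)·z = 0
Row 3: (18)·x + (-21)·-2 + (39)·z = 0
Solving gives x = 2, z = -2.
Check: H·(2, -2, -2) = (-4, 4, 4) = -2·(2, -2, -2).

2, -2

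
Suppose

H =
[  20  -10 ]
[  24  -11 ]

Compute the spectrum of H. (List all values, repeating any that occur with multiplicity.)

det(H - sI) = (20 - s)(-11 - s) - (-10)·(24) = s^2 - 9s + 20.
This factors as (s - 4)·(s - 5) = 0.
Eigenvalues: 4, 5.

4, 5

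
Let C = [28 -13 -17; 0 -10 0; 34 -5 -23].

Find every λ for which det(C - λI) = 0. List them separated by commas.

-10, -6, 11

The characteristic polynomial is p(λ) = det(λI - C).
Expanding along the first row, p(λ) = λ^3 + 5λ^2 - 116λ - 660.
Try λ = -6: p(-6) = 0, so -6 is a root.
Dividing by (λ + 6) leaves λ^2 - λ - 110.
The quadratic factors as (λ + 10)·(λ - 11).
Eigenvalues: -10, -6, 11.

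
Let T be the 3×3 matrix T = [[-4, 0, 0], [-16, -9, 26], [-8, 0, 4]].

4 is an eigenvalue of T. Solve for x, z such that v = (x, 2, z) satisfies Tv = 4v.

We need (T - 4I)v = 0.
T - 4I = [[-8, 0, 0], [-16, -13, 26], [-8, 0, 0]].
Row 1: (-8)·x + (0)·2 + (0)·z = 0
Row 2: (-16)·x + (-13)·2 + (26)·z = 0
Row 3: (-8)·x + (0)·2 + (0)·z = 0
Solving gives x = 0, z = 1.
Check: T·(0, 2, 1) = (0, 8, 4) = 4·(0, 2, 1).

0, 1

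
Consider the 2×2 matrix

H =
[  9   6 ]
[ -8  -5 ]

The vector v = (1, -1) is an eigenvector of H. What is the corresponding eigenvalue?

Compute Hv: H·(1, -1) = (3, -3).
Since Hv = λv, compare component 1: 3 = λ·1, so λ = 3.

3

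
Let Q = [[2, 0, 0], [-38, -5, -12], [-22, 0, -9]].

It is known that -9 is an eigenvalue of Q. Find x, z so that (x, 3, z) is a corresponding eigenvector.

We need (Q + 9I)v = 0.
Q + 9I = [[11, 0, 0], [-38, 4, -12], [-22, 0, 0]].
Row 1: (11)·x + (0)·3 + (0)·z = 0
Row 2: (-38)·x + (4)·3 + (-12)·z = 0
Row 3: (-22)·x + (0)·3 + (0)·z = 0
Solving gives x = 0, z = 1.
Check: Q·(0, 3, 1) = (0, -27, -9) = -9·(0, 3, 1).

0, 1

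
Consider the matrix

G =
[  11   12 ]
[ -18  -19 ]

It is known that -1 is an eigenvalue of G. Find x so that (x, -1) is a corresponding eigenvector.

1

We need (G + 1I)v = 0.
G + 1I = [[12, 12], [-18, -18]].
Row 1: (12)·x + (12)·-1 = 0
Row 2: (-18)·x + (-18)·-1 = 0
Solving gives x = 1.
Check: G·(1, -1) = (-1, 1) = -1·(1, -1).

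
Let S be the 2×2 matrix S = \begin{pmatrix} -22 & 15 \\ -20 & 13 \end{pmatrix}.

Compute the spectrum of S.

-7, -2

det(S - lambda·I) = (-22 - lambda)(13 - lambda) - (15)·(-20) = lambda^2 + 9·lambda + 14.
This factors as (lambda + 7)·(lambda + 2) = 0.
Eigenvalues: -7, -2.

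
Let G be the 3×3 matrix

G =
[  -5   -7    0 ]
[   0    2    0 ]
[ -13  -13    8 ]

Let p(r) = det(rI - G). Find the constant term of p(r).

80

p(r) = r^3 - 5r^2 - 34r + 80.
The constant term is 80.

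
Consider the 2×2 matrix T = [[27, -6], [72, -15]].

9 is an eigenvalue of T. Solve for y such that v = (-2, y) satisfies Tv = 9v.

-6

We need (T - 9I)v = 0.
T - 9I = [[18, -6], [72, -24]].
Row 1: (18)·-2 + (-6)·y = 0
Row 2: (72)·-2 + (-24)·y = 0
Solving gives y = -6.
Check: T·(-2, -6) = (-18, -54) = 9·(-2, -6).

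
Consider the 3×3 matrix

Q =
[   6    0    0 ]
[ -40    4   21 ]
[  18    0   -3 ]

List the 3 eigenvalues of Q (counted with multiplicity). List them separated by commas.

-3, 4, 6

The characteristic polynomial is p(r) = det(rI - Q).
Expanding the 3×3 determinant: p(r) = r^3 - 7r^2 - 6r + 72.
Try r = 4: p(4) = 0, so 4 is a root.
Factor out (r - 4): p(r) = (r - 4)·(r^2 - 3r - 18).
The quadratic factors as (r + 3)·(r - 6).
Eigenvalues: -3, 4, 6.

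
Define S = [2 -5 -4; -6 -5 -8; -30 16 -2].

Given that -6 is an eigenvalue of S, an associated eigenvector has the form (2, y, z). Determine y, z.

4, -1

We need (S + 6I)v = 0.
S + 6I = [[8, -5, -4], [-6, 1, -8], [-30, 16, 4]].
Row 1: (8)·2 + (-5)·y + (-4)·z = 0
Row 2: (-6)·2 + (1)·y + (-8)·z = 0
Row 3: (-30)·2 + (16)·y + (4)·z = 0
Solving gives y = 4, z = -1.
Check: S·(2, 4, -1) = (-12, -24, 6) = -6·(2, 4, -1).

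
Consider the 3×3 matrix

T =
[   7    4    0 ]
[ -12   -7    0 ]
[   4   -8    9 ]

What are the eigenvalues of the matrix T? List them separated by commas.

-1, 1, 9

Compute the characteristic polynomial p(s) = det(sI - T).
Expanding the 3×3 determinant: p(s) = s^3 - 9s^2 - s + 9.
Try s = -1: p(-1) = 0, so -1 is a root.
Dividing by (s + 1) leaves s^2 - 10s + 9.
The quadratic factors as (s - 1)·(s - 9).
Eigenvalues: -1, 1, 9.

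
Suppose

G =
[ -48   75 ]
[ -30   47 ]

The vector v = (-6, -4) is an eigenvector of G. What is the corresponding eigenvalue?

Compute Gv: G·(-6, -4) = (-12, -8).
Since Gv = λv, compare component 1: -12 = λ·-6, so λ = 2.

2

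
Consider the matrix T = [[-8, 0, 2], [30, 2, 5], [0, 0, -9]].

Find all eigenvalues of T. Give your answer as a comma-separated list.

-9, -8, 2

Set up det(μI - T) = 0.
Expanding along the first row, p(μ) = μ^3 + 15μ^2 + 38μ - 144.
Rational-root test: μ = 2 gives p(2) = 0.
Dividing by (μ - 2) leaves μ^2 + 17μ + 72.
The quadratic factors as (μ + 9)·(μ + 8).
Eigenvalues: -9, -8, 2.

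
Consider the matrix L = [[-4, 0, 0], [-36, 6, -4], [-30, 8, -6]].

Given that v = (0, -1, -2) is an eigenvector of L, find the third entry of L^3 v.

16

First find the eigenvalue: Lv = (0, 2, 4) = -2·(0, -1, -2), so λ = -2.
Then L^3 v = λ^3·v = (-2)^3·(0, -1, -2) = -8·(0, -1, -2) = (0, 8, 16).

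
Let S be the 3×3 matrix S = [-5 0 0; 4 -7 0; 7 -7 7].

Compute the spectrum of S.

-7, -5, 7

S is lower triangular, so its eigenvalues are the diagonal entries.
Diagonal: -5, -7, 7.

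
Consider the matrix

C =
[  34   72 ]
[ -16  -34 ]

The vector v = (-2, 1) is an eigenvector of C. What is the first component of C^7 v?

First find the eigenvalue: Cv = (4, -2) = -2·(-2, 1), so λ = -2.
Then C^7 v = λ^7·v = (-2)^7·(-2, 1) = -128·(-2, 1) = (256, -128).

256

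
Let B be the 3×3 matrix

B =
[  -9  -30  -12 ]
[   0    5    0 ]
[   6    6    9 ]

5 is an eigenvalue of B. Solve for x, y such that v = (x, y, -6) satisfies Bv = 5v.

We need (B - 5I)v = 0.
B - 5I = [[-14, -30, -12], [0, 0, 0], [6, 6, 4]].
Row 1: (-14)·x + (-30)·y + (-12)·-6 = 0
Row 2: (0)·x + (0)·y + (0)·-6 = 0
Row 3: (6)·x + (6)·y + (4)·-6 = 0
Solving gives x = 3, y = 1.
Check: B·(3, 1, -6) = (15, 5, -30) = 5·(3, 1, -6).

3, 1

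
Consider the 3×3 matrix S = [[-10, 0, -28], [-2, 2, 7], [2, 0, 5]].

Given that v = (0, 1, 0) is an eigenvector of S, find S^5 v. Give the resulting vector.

First find the eigenvalue: Sv = (0, 2, 0) = 2·(0, 1, 0), so λ = 2.
Then S^5 v = λ^5·v = 2^5·(0, 1, 0) = 32·(0, 1, 0) = (0, 32, 0).

(0, 32, 0)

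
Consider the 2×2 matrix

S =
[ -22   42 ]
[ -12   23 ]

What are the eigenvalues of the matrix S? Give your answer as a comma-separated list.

-1, 2

det(S - tI) = (-22 - t)(23 - t) - (42)·(-12) = t^2 - t - 2.
This factors as (t + 1)·(t - 2) = 0.
Eigenvalues: -1, 2.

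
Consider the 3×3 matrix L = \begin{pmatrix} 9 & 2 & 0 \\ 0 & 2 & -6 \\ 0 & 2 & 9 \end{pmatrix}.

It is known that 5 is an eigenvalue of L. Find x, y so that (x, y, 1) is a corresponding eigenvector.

We need (L - 5I)v = 0.
L - 5I = [[4, 2, 0], [0, -3, -6], [0, 2, 4]].
Row 1: (4)·x + (2)·y + (0)·1 = 0
Row 2: (0)·x + (-3)·y + (-6)·1 = 0
Row 3: (0)·x + (2)·y + (4)·1 = 0
Solving gives x = 1, y = -2.
Check: L·(1, -2, 1) = (5, -10, 5) = 5·(1, -2, 1).

1, -2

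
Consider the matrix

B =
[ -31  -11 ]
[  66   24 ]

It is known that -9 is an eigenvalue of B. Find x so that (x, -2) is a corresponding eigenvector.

We need (B + 9I)v = 0.
B + 9I = [[-22, -11], [66, 33]].
Row 1: (-22)·x + (-11)·-2 = 0
Row 2: (66)·x + (33)·-2 = 0
Solving gives x = 1.
Check: B·(1, -2) = (-9, 18) = -9·(1, -2).

1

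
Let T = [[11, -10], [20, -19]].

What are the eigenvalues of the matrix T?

det(T - λI) = (11 - λ)(-19 - λ) - (-10)·(20) = λ^2 + 8λ - 9.
This factors as (λ + 9)·(λ - 1) = 0.
Eigenvalues: -9, 1.

-9, 1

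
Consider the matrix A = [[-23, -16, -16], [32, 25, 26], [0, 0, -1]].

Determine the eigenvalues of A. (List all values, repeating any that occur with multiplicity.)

-7, -1, 9

Set up det(lambda·I - A) = 0.
Cofactor expansion gives p(lambda) = lambda^3 - lambda^2 - 65·lambda - 63.
Try lambda = -1: p(-1) = 0, so -1 is a root.
Factor out (lambda + 1): p(lambda) = (lambda + 1)·(lambda^2 - 2·lambda - 63).
The quadratic factors as (lambda + 7)·(lambda - 9).
Eigenvalues: -7, -1, 9.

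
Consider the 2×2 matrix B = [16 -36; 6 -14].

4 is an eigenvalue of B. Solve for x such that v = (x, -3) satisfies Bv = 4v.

We need (B - 4I)v = 0.
B - 4I = [[12, -36], [6, -18]].
Row 1: (12)·x + (-36)·-3 = 0
Row 2: (6)·x + (-18)·-3 = 0
Solving gives x = -9.
Check: B·(-9, -3) = (-36, -12) = 4·(-9, -3).

-9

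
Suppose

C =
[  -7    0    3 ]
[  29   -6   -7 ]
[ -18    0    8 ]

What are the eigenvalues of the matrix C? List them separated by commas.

-6, -1, 2

Compute the characteristic polynomial p(μ) = det(μI - C).
Cofactor expansion gives p(μ) = μ^3 + 5μ^2 - 8μ - 12.
Try μ = 2: p(2) = 0, so 2 is a root.
Factor out (μ - 2): p(μ) = (μ - 2)·(μ^2 + 7μ + 6).
The quadratic factors as (μ + 6)·(μ + 1).
Eigenvalues: -6, -1, 2.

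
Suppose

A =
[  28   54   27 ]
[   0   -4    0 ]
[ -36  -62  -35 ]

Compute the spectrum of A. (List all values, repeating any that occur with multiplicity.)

The characteristic polynomial is p(λ) = det(λI - A).
Cofactor expansion gives p(λ) = λ^3 + 11λ^2 + 20λ - 32.
Rational-root test: λ = -8 gives p(-8) = 0.
Dividing by (λ + 8) leaves λ^2 + 3λ - 4.
The quadratic factors as (λ + 4)·(λ - 1).
Eigenvalues: -8, -4, 1.

-8, -4, 1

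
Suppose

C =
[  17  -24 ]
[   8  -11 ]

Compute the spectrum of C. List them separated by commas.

1, 5

det(C - rI) = (17 - r)(-11 - r) - (-24)·(8) = r^2 - 6r + 5.
This factors as (r - 1)·(r - 5) = 0.
Eigenvalues: 1, 5.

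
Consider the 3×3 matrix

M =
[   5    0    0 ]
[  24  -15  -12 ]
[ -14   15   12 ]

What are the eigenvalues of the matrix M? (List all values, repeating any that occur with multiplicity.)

The characteristic polynomial is p(lambda) = det(lambda·I - M).
Cofactor expansion gives p(lambda) = lambda^3 - 2·lambda^2 - 15·lambda.
Try lambda = 0: p(0) = 0, so 0 is a root.
Factor out lambda: p(lambda) = lambda·(lambda^2 - 2·lambda - 15).
The quadratic factors as (lambda + 3)·(lambda - 5).
Eigenvalues: -3, 0, 5.

-3, 0, 5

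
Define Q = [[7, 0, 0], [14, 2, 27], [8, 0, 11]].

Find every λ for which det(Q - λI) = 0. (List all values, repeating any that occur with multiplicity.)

Set up det(μI - Q) = 0.
Cofactor expansion gives p(μ) = μ^3 - 20μ^2 + 113μ - 154.
Rational-root test: μ = 11 gives p(11) = 0.
Dividing by (μ - 11) leaves μ^2 - 9μ + 14.
The quadratic factors as (μ - 2)·(μ - 7).
Eigenvalues: 2, 7, 11.

2, 7, 11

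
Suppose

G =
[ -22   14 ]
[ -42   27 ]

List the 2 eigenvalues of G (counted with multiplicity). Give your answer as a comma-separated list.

-1, 6

det(G - μI) = (-22 - μ)(27 - μ) - (14)·(-42) = μ^2 - 5μ - 6.
This factors as (μ + 1)·(μ - 6) = 0.
Eigenvalues: -1, 6.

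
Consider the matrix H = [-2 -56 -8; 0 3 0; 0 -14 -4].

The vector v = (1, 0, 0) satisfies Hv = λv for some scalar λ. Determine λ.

-2

Compute Hv: H·(1, 0, 0) = (-2, 0, 0).
Since Hv = λv, compare component 1: -2 = λ·1, so λ = -2.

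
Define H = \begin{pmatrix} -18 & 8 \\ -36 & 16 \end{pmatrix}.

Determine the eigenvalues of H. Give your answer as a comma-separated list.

det(H - λI) = (-18 - λ)(16 - λ) - (8)·(-36) = λ^2 + 2λ.
This factors as (λ + 2)·λ = 0.
Eigenvalues: -2, 0.

-2, 0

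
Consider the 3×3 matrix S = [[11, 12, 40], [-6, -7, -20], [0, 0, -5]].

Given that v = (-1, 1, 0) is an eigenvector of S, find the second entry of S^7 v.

First find the eigenvalue: Sv = (1, -1, 0) = -1·(-1, 1, 0), so λ = -1.
Then S^7 v = λ^7·v = (-1)^7·(-1, 1, 0) = -1·(-1, 1, 0) = (1, -1, 0).

-1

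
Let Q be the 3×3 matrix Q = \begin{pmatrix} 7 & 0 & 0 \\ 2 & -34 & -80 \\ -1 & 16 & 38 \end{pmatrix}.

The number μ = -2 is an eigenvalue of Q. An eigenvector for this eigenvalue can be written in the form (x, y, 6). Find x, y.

We need (Q + 2I)v = 0.
Q + 2I = [[9, 0, 0], [2, -32, -80], [-1, 16, 40]].
Row 1: (9)·x + (0)·y + (0)·6 = 0
Row 2: (2)·x + (-32)·y + (-80)·6 = 0
Row 3: (-1)·x + (16)·y + (40)·6 = 0
Solving gives x = 0, y = -15.
Check: Q·(0, -15, 6) = (0, 30, -12) = -2·(0, -15, 6).

0, -15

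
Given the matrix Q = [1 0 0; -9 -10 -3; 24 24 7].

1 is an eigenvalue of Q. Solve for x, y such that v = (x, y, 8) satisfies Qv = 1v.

We need (Q - 1I)v = 0.
Q - 1I = [[0, 0, 0], [-9, -11, -3], [24, 24, 6]].
Row 1: (0)·x + (0)·y + (0)·8 = 0
Row 2: (-9)·x + (-11)·y + (-3)·8 = 0
Row 3: (24)·x + (24)·y + (6)·8 = 0
Solving gives x = 1, y = -3.
Check: Q·(1, -3, 8) = (1, -3, 8) = 1·(1, -3, 8).

1, -3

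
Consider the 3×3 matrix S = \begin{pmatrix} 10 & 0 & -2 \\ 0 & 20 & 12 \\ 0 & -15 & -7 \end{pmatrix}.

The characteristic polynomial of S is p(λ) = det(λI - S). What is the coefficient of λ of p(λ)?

p(λ) = λ^3 - 23λ^2 + 170λ - 400.
The coefficient of λ is 170.

170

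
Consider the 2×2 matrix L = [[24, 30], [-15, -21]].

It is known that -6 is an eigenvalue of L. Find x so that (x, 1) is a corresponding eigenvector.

-1

We need (L + 6I)v = 0.
L + 6I = [[30, 30], [-15, -15]].
Row 1: (30)·x + (30)·1 = 0
Row 2: (-15)·x + (-15)·1 = 0
Solving gives x = -1.
Check: L·(-1, 1) = (6, -6) = -6·(-1, 1).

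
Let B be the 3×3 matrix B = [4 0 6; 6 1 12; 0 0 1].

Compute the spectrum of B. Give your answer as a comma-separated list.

1, 1, 4

Set up det(μI - B) = 0.
Cofactor expansion gives p(μ) = μ^3 - 6μ^2 + 9μ - 4.
Rational-root test: μ = 1 gives p(1) = 0.
Dividing by (μ - 1) leaves μ^2 - 5μ + 4.
The quadratic factors as (μ - 1)·(μ - 4).
Eigenvalues: 1, 1, 4.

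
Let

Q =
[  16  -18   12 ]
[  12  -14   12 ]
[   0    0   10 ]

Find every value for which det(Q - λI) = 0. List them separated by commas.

-2, 4, 10

Set up det(lambda·I - Q) = 0.
Expanding along the first row, p(lambda) = lambda^3 - 12·lambda^2 + 12·lambda + 80.
Rational-root test: lambda = -2 gives p(-2) = 0.
Dividing by (lambda + 2) leaves lambda^2 - 14·lambda + 40.
The quadratic factors as (lambda - 4)·(lambda - 10).
Eigenvalues: -2, 4, 10.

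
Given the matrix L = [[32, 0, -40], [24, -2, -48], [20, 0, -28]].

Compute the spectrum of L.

Compute the characteristic polynomial p(μ) = det(μI - L).
Expanding along the first row, p(μ) = μ^3 - 2μ^2 - 104μ - 192.
Try μ = -2: p(-2) = 0, so -2 is a root.
Factor out (μ + 2): p(μ) = (μ + 2)·(μ^2 - 4μ - 96).
The quadratic factors as (μ + 8)·(μ - 12).
Eigenvalues: -8, -2, 12.

-8, -2, 12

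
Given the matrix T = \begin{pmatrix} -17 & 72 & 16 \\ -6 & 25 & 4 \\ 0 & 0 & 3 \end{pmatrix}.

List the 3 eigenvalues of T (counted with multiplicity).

The characteristic polynomial is p(μ) = det(μI - T).
Expanding the 3×3 determinant: p(μ) = μ^3 - 11μ^2 + 31μ - 21.
Since p(7) = 0, μ = 7 is a root.
Dividing by (μ - 7) leaves μ^2 - 4μ + 3.
The quadratic factors as (μ - 1)·(μ - 3).
Eigenvalues: 1, 3, 7.

1, 3, 7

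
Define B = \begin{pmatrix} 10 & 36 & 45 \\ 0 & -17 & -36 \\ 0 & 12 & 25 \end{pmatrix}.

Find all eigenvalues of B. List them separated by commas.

1, 7, 10

Compute the characteristic polynomial p(s) = det(sI - B).
Cofactor expansion gives p(s) = s^3 - 18s^2 + 87s - 70.
Try s = 1: p(1) = 0, so 1 is a root.
Dividing by (s - 1) leaves s^2 - 17s + 70.
The quadratic factors as (s - 7)·(s - 10).
Eigenvalues: 1, 7, 10.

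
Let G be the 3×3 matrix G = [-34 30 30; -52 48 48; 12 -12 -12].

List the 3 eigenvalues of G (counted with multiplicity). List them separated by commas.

-4, 0, 6

The characteristic polynomial is p(λ) = det(λI - G).
Expanding along the first row, p(λ) = λ^3 - 2λ^2 - 24λ.
Since p(0) = 0, λ = 0 is a root.
Factor out λ: p(λ) = λ·(λ^2 - 2λ - 24).
The quadratic factors as (λ + 4)·(λ - 6).
Eigenvalues: -4, 0, 6.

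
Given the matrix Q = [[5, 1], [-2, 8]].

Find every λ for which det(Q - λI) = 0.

det(Q - rI) = (5 - r)(8 - r) - (1)·(-2) = r^2 - 13r + 42.
This factors as (r - 6)·(r - 7) = 0.
Eigenvalues: 6, 7.

6, 7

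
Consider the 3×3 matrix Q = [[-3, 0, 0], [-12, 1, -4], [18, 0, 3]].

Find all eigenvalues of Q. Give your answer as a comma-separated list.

-3, 1, 3

Compute the characteristic polynomial p(s) = det(sI - Q).
Cofactor expansion gives p(s) = s^3 - s^2 - 9s + 9.
Try s = -3: p(-3) = 0, so -3 is a root.
Factor out (s + 3): p(s) = (s + 3)·(s^2 - 4s + 3).
The quadratic factors as (s - 1)·(s - 3).
Eigenvalues: -3, 1, 3.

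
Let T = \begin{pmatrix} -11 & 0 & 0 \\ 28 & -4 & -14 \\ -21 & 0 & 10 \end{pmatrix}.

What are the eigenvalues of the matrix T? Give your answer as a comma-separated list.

The characteristic polynomial is p(lambda) = det(lambda·I - T).
Expanding the 3×3 determinant: p(lambda) = lambda^3 + 5·lambda^2 - 106·lambda - 440.
Try lambda = -4: p(-4) = 0, so -4 is a root.
Dividing by (lambda + 4) leaves lambda^2 + lambda - 110.
The quadratic factors as (lambda + 11)·(lambda - 10).
Eigenvalues: -11, -4, 10.

-11, -4, 10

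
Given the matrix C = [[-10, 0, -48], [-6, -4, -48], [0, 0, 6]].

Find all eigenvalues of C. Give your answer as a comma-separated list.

-10, -4, 6

The characteristic polynomial is p(μ) = det(μI - C).
Cofactor expansion gives p(μ) = μ^3 + 8μ^2 - 44μ - 240.
Since p(6) = 0, μ = 6 is a root.
Factor out (μ - 6): p(μ) = (μ - 6)·(μ^2 + 14μ + 40).
The quadratic factors as (μ + 10)·(μ + 4).
Eigenvalues: -10, -4, 6.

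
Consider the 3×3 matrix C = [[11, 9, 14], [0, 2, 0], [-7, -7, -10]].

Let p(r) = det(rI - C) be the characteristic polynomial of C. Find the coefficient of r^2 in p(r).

The coefficient of r^2 of det(rI - C) is −trace(C).
trace(C) = (11) + (2) + (-10) = 3, so the coefficient is -3.

-3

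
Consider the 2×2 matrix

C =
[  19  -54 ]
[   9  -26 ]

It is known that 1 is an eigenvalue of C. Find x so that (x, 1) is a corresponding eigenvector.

We need (C - 1I)v = 0.
C - 1I = [[18, -54], [9, -27]].
Row 1: (18)·x + (-54)·1 = 0
Row 2: (9)·x + (-27)·1 = 0
Solving gives x = 3.
Check: C·(3, 1) = (3, 1) = 1·(3, 1).

3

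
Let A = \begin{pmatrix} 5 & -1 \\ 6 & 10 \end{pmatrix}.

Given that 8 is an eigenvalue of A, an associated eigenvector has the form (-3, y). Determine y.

9

We need (A - 8I)v = 0.
A - 8I = [[-3, -1], [6, 2]].
Row 1: (-3)·-3 + (-1)·y = 0
Row 2: (6)·-3 + (2)·y = 0
Solving gives y = 9.
Check: A·(-3, 9) = (-24, 72) = 8·(-3, 9).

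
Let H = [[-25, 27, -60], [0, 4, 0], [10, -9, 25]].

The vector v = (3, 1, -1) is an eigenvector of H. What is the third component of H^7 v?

First find the eigenvalue: Hv = (12, 4, -4) = 4·(3, 1, -1), so λ = 4.
Then H^7 v = λ^7·v = 4^7·(3, 1, -1) = 16384·(3, 1, -1) = (49152, 16384, -16384).

-16384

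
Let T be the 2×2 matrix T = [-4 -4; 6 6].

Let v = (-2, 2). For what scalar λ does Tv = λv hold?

0

Compute Tv: T·(-2, 2) = (0, 0).
Since Tv = λv, compare component 1: 0 = λ·-2, so λ = 0.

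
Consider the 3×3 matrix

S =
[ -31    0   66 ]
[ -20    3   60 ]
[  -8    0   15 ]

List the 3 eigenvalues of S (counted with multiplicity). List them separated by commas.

-9, -7, 3

Set up det(tI - S) = 0.
Expanding the 3×3 determinant: p(t) = t^3 + 13t^2 + 15t - 189.
Rational-root test: t = 3 gives p(3) = 0.
Factor out (t - 3): p(t) = (t - 3)·(t^2 + 16t + 63).
The quadratic factors as (t + 9)·(t + 7).
Eigenvalues: -9, -7, 3.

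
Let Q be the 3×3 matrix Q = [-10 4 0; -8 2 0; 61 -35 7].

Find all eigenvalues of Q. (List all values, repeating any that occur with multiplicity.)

-6, -2, 7

Set up det(sI - Q) = 0.
Cofactor expansion gives p(s) = s^3 + s^2 - 44s - 84.
Rational-root test: s = -6 gives p(-6) = 0.
Dividing by (s + 6) leaves s^2 - 5s - 14.
The quadratic factors as (s + 2)·(s - 7).
Eigenvalues: -6, -2, 7.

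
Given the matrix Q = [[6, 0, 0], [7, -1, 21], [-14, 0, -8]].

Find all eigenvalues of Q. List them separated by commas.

-8, -1, 6

Set up det(λI - Q) = 0.
Cofactor expansion gives p(λ) = λ^3 + 3λ^2 - 46λ - 48.
Rational-root test: λ = 6 gives p(6) = 0.
Dividing by (λ - 6) leaves λ^2 + 9λ + 8.
The quadratic factors as (λ + 8)·(λ + 1).
Eigenvalues: -8, -1, 6.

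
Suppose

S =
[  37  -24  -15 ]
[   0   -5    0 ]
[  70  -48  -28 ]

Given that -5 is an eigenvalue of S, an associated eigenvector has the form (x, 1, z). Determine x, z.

2, 4

We need (S + 5I)v = 0.
S + 5I = [[42, -24, -15], [0, 0, 0], [70, -48, -23]].
Row 1: (42)·x + (-24)·1 + (-15)·z = 0
Row 2: (0)·x + (0)·1 + (0)·z = 0
Row 3: (70)·x + (-48)·1 + (-23)·z = 0
Solving gives x = 2, z = 4.
Check: S·(2, 1, 4) = (-10, -5, -20) = -5·(2, 1, 4).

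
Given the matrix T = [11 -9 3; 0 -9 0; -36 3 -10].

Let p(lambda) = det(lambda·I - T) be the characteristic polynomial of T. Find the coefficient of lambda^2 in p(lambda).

The coefficient of lambda^2 of det(lambda·I - T) is −trace(T).
trace(T) = (11) + (-9) + (-10) = -8, so the coefficient is 8.

8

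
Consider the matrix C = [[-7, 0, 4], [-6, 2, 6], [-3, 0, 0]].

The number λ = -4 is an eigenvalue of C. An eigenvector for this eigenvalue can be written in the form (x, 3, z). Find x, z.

We need (C + 4I)v = 0.
C + 4I = [[-3, 0, 4], [-6, 6, 6], [-3, 0, 4]].
Row 1: (-3)·x + (0)·3 + (4)·z = 0
Row 2: (-6)·x + (6)·3 + (6)·z = 0
Row 3: (-3)·x + (0)·3 + (4)·z = 0
Solving gives x = 12, z = 9.
Check: C·(12, 3, 9) = (-48, -12, -36) = -4·(12, 3, 9).

12, 9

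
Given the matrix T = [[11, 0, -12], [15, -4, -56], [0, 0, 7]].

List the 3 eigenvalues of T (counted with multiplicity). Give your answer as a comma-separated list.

The characteristic polynomial is p(μ) = det(μI - T).
Expanding along the first row, p(μ) = μ^3 - 14μ^2 + 5μ + 308.
Rational-root test: μ = -4 gives p(-4) = 0.
Dividing by (μ + 4) leaves μ^2 - 18μ + 77.
The quadratic factors as (μ - 7)·(μ - 11).
Eigenvalues: -4, 7, 11.

-4, 7, 11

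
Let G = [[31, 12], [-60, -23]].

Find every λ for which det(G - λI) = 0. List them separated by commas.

1, 7

det(G - rI) = (31 - r)(-23 - r) - (12)·(-60) = r^2 - 8r + 7.
This factors as (r - 1)·(r - 7) = 0.
Eigenvalues: 1, 7.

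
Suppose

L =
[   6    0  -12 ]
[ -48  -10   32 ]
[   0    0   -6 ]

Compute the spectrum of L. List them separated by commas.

-10, -6, 6

The characteristic polynomial is p(t) = det(tI - L).
Cofactor expansion gives p(t) = t^3 + 10t^2 - 36t - 360.
Try t = -6: p(-6) = 0, so -6 is a root.
Factor out (t + 6): p(t) = (t + 6)·(t^2 + 4t - 60).
The quadratic factors as (t + 10)·(t - 6).
Eigenvalues: -10, -6, 6.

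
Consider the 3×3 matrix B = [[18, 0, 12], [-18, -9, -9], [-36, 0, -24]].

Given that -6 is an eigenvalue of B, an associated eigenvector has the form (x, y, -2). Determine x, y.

1, 0

We need (B + 6I)v = 0.
B + 6I = [[24, 0, 12], [-18, -3, -9], [-36, 0, -18]].
Row 1: (24)·x + (0)·y + (12)·-2 = 0
Row 2: (-18)·x + (-3)·y + (-9)·-2 = 0
Row 3: (-36)·x + (0)·y + (-18)·-2 = 0
Solving gives x = 1, y = 0.
Check: B·(1, 0, -2) = (-6, 0, 12) = -6·(1, 0, -2).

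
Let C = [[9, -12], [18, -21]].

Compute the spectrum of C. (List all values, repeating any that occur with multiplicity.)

det(C - λI) = (9 - λ)(-21 - λ) - (-12)·(18) = λ^2 + 12λ + 27.
This factors as (λ + 9)·(λ + 3) = 0.
Eigenvalues: -9, -3.

-9, -3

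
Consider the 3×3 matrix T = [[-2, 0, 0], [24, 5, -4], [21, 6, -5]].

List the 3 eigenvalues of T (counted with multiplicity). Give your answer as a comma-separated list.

Compute the characteristic polynomial p(s) = det(sI - T).
Cofactor expansion gives p(s) = s^3 + 2s^2 - s - 2.
Try s = -2: p(-2) = 0, so -2 is a root.
Dividing by (s + 2) leaves s^2 - 1.
The quadratic factors as (s + 1)·(s - 1).
Eigenvalues: -2, -1, 1.

-2, -1, 1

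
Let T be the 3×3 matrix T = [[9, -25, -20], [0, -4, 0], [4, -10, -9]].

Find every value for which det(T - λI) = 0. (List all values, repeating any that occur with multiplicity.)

-4, -1, 1

The characteristic polynomial is p(λ) = det(λI - T).
Expanding the 3×3 determinant: p(λ) = λ^3 + 4λ^2 - λ - 4.
Rational-root test: λ = -4 gives p(-4) = 0.
Factor out (λ + 4): p(λ) = (λ + 4)·(λ^2 - 1).
The quadratic factors as (λ + 1)·(λ - 1).
Eigenvalues: -4, -1, 1.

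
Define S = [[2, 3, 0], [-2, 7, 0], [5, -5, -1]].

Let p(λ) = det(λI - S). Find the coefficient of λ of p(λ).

11

p(λ) = λ^3 - 8λ^2 + 11λ + 20.
The coefficient of λ is 11.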